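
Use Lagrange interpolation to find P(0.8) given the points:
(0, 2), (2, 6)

Lagrange interpolation formula:
P(x) = Σ yᵢ × Lᵢ(x)
where Lᵢ(x) = Π_{j≠i} (x - xⱼ)/(xᵢ - xⱼ)

L_0(0.8) = (0.8 - 2)/(0 - 2) = 0.600000
L_1(0.8) = (0.8 - 0)/(2 - 0) = 0.400000

P(0.8) = 2×L_0(0.8) + 6×L_1(0.8)
P(0.8) = 3.600000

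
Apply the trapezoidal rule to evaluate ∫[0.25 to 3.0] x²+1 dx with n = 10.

f(x) = x²+1
a = 0.25, b = 3.0, n = 10
h = (b - a)/n = 0.275000

Trapezoidal rule: (h/2)[f(x₀) + 2f(x₁) + 2f(x₂) + ... + f(xₙ)]

x_0 = 0.2500, f(x_0) = 1.062500, coefficient = 1
x_1 = 0.5250, f(x_1) = 1.275625, coefficient = 2
x_2 = 0.8000, f(x_2) = 1.640000, coefficient = 2
x_3 = 1.0750, f(x_3) = 2.155625, coefficient = 2
x_4 = 1.3500, f(x_4) = 2.822500, coefficient = 2
x_5 = 1.6250, f(x_5) = 3.640625, coefficient = 2
x_6 = 1.9000, f(x_6) = 4.610000, coefficient = 2
x_7 = 2.1750, f(x_7) = 5.730625, coefficient = 2
x_8 = 2.4500, f(x_8) = 7.002500, coefficient = 2
x_9 = 2.7250, f(x_9) = 8.425625, coefficient = 2
x_10 = 3.0000, f(x_10) = 10.000000, coefficient = 1

I ≈ (0.275000/2) × 85.668750 = 11.779453
Exact value: 11.744792
Error: 0.034661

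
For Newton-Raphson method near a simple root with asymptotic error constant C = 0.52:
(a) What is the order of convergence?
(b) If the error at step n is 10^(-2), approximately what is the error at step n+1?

(a) Newton-Raphson has quadratic (order 2) convergence near simple roots.
    This means |e_{n+1}| ≈ C|e_n|².

(b) With |e_n| = 10^(-2) and C = 0.52:
    |e_{n+1}| ≈ 0.52 × (10^(-2))² = 0.52 × 10^(-4)

(a) 2 (quadratic); (b) |e_{n+1}| ≈ 5.200e-05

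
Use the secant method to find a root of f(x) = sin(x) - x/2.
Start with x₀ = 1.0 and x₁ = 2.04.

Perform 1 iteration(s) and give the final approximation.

f(x) = sin(x) - x/2
x₀ = 1.0, x₁ = 2.04

Secant formula: x_{n+1} = x_n - f(x_n)(x_n - x_{n-1})/(f(x_n) - f(x_{n-1}))

Iteration 1:
  f(1.000000) = 0.341471
  f(2.040000) = -0.128071
  x_2 = 2.040000 - (-0.128071)×(2.040000 - 1.000000)/(-0.128071 - 0.341471)
       = 1.756332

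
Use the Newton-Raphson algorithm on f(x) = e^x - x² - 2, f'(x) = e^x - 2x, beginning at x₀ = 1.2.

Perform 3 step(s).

f(x) = e^x - x² - 2
f'(x) = e^x - 2x
x₀ = 1.2

Newton-Raphson formula: x_{n+1} = x_n - f(x_n)/f'(x_n)

Iteration 1:
  f(1.200000) = -0.119883
  f'(1.200000) = 0.920117
  x_1 = 1.200000 - (-0.119883)/0.920117 = 1.330291
Iteration 2:
  f(1.330291) = 0.012470
  f'(1.330291) = 1.121562
  x_2 = 1.330291 - 0.012470/1.121562 = 1.319173
Iteration 3:
  f(1.319173) = 0.000109
  f'(1.319173) = 1.101981
  x_3 = 1.319173 - 0.000109/1.101981 = 1.319074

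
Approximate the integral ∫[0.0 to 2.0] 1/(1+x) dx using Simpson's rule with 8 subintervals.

f(x) = 1/(1+x)
a = 0.0, b = 2.0, n = 8
h = (b - a)/n = 0.250000

Simpson's rule: (h/3)[f(x₀) + 4f(x₁) + 2f(x₂) + ... + f(xₙ)]

x_0 = 0.0000, f(x_0) = 1.000000, coefficient = 1
x_1 = 0.2500, f(x_1) = 0.800000, coefficient = 4
x_2 = 0.5000, f(x_2) = 0.666667, coefficient = 2
x_3 = 0.7500, f(x_3) = 0.571429, coefficient = 4
x_4 = 1.0000, f(x_4) = 0.500000, coefficient = 2
x_5 = 1.2500, f(x_5) = 0.444444, coefficient = 4
x_6 = 1.5000, f(x_6) = 0.400000, coefficient = 2
x_7 = 1.7500, f(x_7) = 0.363636, coefficient = 4
x_8 = 2.0000, f(x_8) = 0.333333, coefficient = 1

I ≈ (0.250000/3) × 13.184704 = 1.098725
Exact value: 1.098612
Error: 0.000113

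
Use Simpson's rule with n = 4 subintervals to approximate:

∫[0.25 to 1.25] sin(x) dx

f(x) = sin(x)
a = 0.25, b = 1.25, n = 4
h = (b - a)/n = 0.250000

Simpson's rule: (h/3)[f(x₀) + 4f(x₁) + 2f(x₂) + ... + f(xₙ)]

x_0 = 0.2500, f(x_0) = 0.247404, coefficient = 1
x_1 = 0.5000, f(x_1) = 0.479426, coefficient = 4
x_2 = 0.7500, f(x_2) = 0.681639, coefficient = 2
x_3 = 1.0000, f(x_3) = 0.841471, coefficient = 4
x_4 = 1.2500, f(x_4) = 0.948985, coefficient = 1

I ≈ (0.250000/3) × 7.843252 = 0.653604
Exact value: 0.653590
Error: 0.000014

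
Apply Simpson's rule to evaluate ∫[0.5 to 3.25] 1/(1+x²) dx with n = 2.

f(x) = 1/(1+x²)
a = 0.5, b = 3.25, n = 2
h = (b - a)/n = 1.375000

Simpson's rule: (h/3)[f(x₀) + 4f(x₁) + 2f(x₂) + ... + f(xₙ)]

x_0 = 0.5000, f(x_0) = 0.800000, coefficient = 1
x_1 = 1.8750, f(x_1) = 0.221453, coefficient = 4
x_2 = 3.2500, f(x_2) = 0.086486, coefficient = 1

I ≈ (1.375000/3) × 1.772300 = 0.812304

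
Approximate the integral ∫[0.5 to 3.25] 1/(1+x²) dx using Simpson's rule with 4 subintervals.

f(x) = 1/(1+x²)
a = 0.5, b = 3.25, n = 4
h = (b - a)/n = 0.687500

Simpson's rule: (h/3)[f(x₀) + 4f(x₁) + 2f(x₂) + ... + f(xₙ)]

x_0 = 0.5000, f(x_0) = 0.800000, coefficient = 1
x_1 = 1.1875, f(x_1) = 0.414911, coefficient = 4
x_2 = 1.8750, f(x_2) = 0.221453, coefficient = 2
x_3 = 2.5625, f(x_3) = 0.132163, coefficient = 4
x_4 = 3.2500, f(x_4) = 0.086486, coefficient = 1

I ≈ (0.687500/3) × 3.517689 = 0.806137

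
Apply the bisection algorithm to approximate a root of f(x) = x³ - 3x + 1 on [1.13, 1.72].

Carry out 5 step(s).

f(x) = x³ - 3x + 1
Initial interval: [1.13, 1.72]

Iteration 1:
  c_1 = (1.130000 + 1.720000)/2 = 1.425000
  f(c_1) = f(1.425000) = -0.381359
  f(a) × f(c) ≥ 0, new interval: [1.425000, 1.720000]
Iteration 2:
  c_2 = (1.425000 + 1.720000)/2 = 1.572500
  f(c_2) = f(1.572500) = 0.170909
  f(a) × f(c) < 0, new interval: [1.425000, 1.572500]
Iteration 3:
  c_3 = (1.425000 + 1.572500)/2 = 1.498750
  f(c_3) = f(1.498750) = -0.129680
  f(a) × f(c) ≥ 0, new interval: [1.498750, 1.572500]
Iteration 4:
  c_4 = (1.498750 + 1.572500)/2 = 1.535625
  f(c_4) = f(1.535625) = 0.014350
  f(a) × f(c) < 0, new interval: [1.498750, 1.535625]
Iteration 5:
  c_5 = (1.498750 + 1.535625)/2 = 1.517187
  f(c_5) = f(1.517187) = -0.059212
  f(a) × f(c) ≥ 0, new interval: [1.517187, 1.535625]

After 5 iteration(s), the approximation is c_5 = 1.517187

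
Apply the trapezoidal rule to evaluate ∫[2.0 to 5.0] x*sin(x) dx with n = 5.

f(x) = x*sin(x)
a = 2.0, b = 5.0, n = 5
h = (b - a)/n = 0.600000

Trapezoidal rule: (h/2)[f(x₀) + 2f(x₁) + 2f(x₂) + ... + f(xₙ)]

x_0 = 2.0000, f(x_0) = 1.818595, coefficient = 1
x_1 = 2.6000, f(x_1) = 1.340304, coefficient = 2
x_2 = 3.2000, f(x_2) = -0.186797, coefficient = 2
x_3 = 3.8000, f(x_3) = -2.325060, coefficient = 2
x_4 = 4.4000, f(x_4) = -4.187049, coefficient = 2
x_5 = 5.0000, f(x_5) = -4.794621, coefficient = 1

I ≈ (0.600000/2) × -13.693232 = -4.107970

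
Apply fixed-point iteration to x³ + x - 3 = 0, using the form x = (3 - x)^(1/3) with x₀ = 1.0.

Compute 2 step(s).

Equation: x³ + x - 3 = 0
Fixed-point form: x = (3 - x)^(1/3)
x₀ = 1.0

x_1 = g(1.000000) = 1.259921
x_2 = g(1.259921) = 1.202790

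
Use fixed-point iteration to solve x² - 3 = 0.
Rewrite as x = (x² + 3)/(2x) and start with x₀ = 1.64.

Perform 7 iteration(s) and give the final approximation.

Equation: x² - 3 = 0
Fixed-point form: x = (x² + 3)/(2x)
x₀ = 1.64

x_1 = g(1.640000) = 1.734634
x_2 = g(1.734634) = 1.732053
x_3 = g(1.732053) = 1.732051
x_4 = g(1.732051) = 1.732051
x_5 = g(1.732051) = 1.732051
x_6 = g(1.732051) = 1.732051
x_7 = g(1.732051) = 1.732051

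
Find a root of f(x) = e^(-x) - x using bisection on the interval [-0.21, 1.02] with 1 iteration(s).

f(x) = e^(-x) - x
Initial interval: [-0.21, 1.02]

Iteration 1:
  c_1 = (-0.210000 + 1.020000)/2 = 0.405000
  f(c_1) = f(0.405000) = 0.261977
  f(a) × f(c) ≥ 0, new interval: [0.405000, 1.020000]

After 1 iteration(s), the approximation is c_1 = 0.405000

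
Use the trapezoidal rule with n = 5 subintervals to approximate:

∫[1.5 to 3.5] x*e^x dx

f(x) = x*e^x
a = 1.5, b = 3.5, n = 5
h = (b - a)/n = 0.400000

Trapezoidal rule: (h/2)[f(x₀) + 2f(x₁) + 2f(x₂) + ... + f(xₙ)]

x_0 = 1.5000, f(x_0) = 6.722534, coefficient = 1
x_1 = 1.9000, f(x_1) = 12.703199, coefficient = 2
x_2 = 2.3000, f(x_2) = 22.940620, coefficient = 2
x_3 = 2.7000, f(x_3) = 40.175276, coefficient = 2
x_4 = 3.1000, f(x_4) = 68.813649, coefficient = 2
x_5 = 3.5000, f(x_5) = 115.904082, coefficient = 1

I ≈ (0.400000/2) × 411.892103 = 82.378421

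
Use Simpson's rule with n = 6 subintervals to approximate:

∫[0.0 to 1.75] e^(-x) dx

f(x) = e^(-x)
a = 0.0, b = 1.75, n = 6
h = (b - a)/n = 0.291667

Simpson's rule: (h/3)[f(x₀) + 4f(x₁) + 2f(x₂) + ... + f(xₙ)]

x_0 = 0.0000, f(x_0) = 1.000000, coefficient = 1
x_1 = 0.2917, f(x_1) = 0.747018, coefficient = 4
x_2 = 0.5833, f(x_2) = 0.558035, coefficient = 2
x_3 = 0.8750, f(x_3) = 0.416862, coefficient = 4
x_4 = 1.1667, f(x_4) = 0.311403, coefficient = 2
x_5 = 1.4583, f(x_5) = 0.232624, coefficient = 4
x_6 = 1.7500, f(x_6) = 0.173774, coefficient = 1

I ≈ (0.291667/3) × 8.498663 = 0.826259
Exact value: 0.826226
Error: 0.000033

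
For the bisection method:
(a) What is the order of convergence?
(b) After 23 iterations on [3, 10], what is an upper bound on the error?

(a) Bisection has linear (order 1) convergence; the error is halved each step.

(b) Error bound = (b-a)/2^n = (10 - 3)/2^{23}
    = 7/2^{23}

(a) 1 (linear); (b) error ≤ 8.34e-07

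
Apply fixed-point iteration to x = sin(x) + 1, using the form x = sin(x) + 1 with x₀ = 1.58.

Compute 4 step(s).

Equation: x = sin(x) + 1
Fixed-point form: x = sin(x) + 1
x₀ = 1.58

x_1 = g(1.580000) = 1.999958
x_2 = g(1.999958) = 1.909315
x_3 = g(1.909315) = 1.943248
x_4 = g(1.943248) = 1.931438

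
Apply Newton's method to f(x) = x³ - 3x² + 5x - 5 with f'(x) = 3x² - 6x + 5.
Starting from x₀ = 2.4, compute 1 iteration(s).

f(x) = x³ - 3x² + 5x - 5
f'(x) = 3x² - 6x + 5
x₀ = 2.4

Newton-Raphson formula: x_{n+1} = x_n - f(x_n)/f'(x_n)

Iteration 1:
  f(2.400000) = 3.544000
  f'(2.400000) = 7.880000
  x_1 = 2.400000 - 3.544000/7.880000 = 1.950254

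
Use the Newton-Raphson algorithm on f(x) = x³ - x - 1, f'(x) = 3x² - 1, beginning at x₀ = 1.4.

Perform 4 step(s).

f(x) = x³ - x - 1
f'(x) = 3x² - 1
x₀ = 1.4

Newton-Raphson formula: x_{n+1} = x_n - f(x_n)/f'(x_n)

Iteration 1:
  f(1.400000) = 0.344000
  f'(1.400000) = 4.880000
  x_1 = 1.400000 - 0.344000/4.880000 = 1.329508
Iteration 2:
  f(1.329508) = 0.020520
  f'(1.329508) = 4.302776
  x_2 = 1.329508 - 0.020520/4.302776 = 1.324739
Iteration 3:
  f(1.324739) = 0.000091
  f'(1.324739) = 4.264802
  x_3 = 1.324739 - 0.000091/4.264802 = 1.324718
Iteration 4:
  f(1.324718) = 0.000000
  f'(1.324718) = 4.264633
  x_4 = 1.324718 - 0.000000/4.264633 = 1.324718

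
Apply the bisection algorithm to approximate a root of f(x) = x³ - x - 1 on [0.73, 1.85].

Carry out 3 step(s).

f(x) = x³ - x - 1
Initial interval: [0.73, 1.85]

Iteration 1:
  c_1 = (0.730000 + 1.850000)/2 = 1.290000
  f(c_1) = f(1.290000) = -0.143311
  f(a) × f(c) ≥ 0, new interval: [1.290000, 1.850000]
Iteration 2:
  c_2 = (1.290000 + 1.850000)/2 = 1.570000
  f(c_2) = f(1.570000) = 1.299893
  f(a) × f(c) < 0, new interval: [1.290000, 1.570000]
Iteration 3:
  c_3 = (1.290000 + 1.570000)/2 = 1.430000
  f(c_3) = f(1.430000) = 0.494207
  f(a) × f(c) < 0, new interval: [1.290000, 1.430000]

After 3 iteration(s), the approximation is c_3 = 1.430000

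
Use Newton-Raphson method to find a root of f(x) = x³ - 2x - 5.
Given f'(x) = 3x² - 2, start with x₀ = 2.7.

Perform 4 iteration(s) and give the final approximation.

f(x) = x³ - 2x - 5
f'(x) = 3x² - 2
x₀ = 2.7

Newton-Raphson formula: x_{n+1} = x_n - f(x_n)/f'(x_n)

Iteration 1:
  f(2.700000) = 9.283000
  f'(2.700000) = 19.870000
  x_1 = 2.700000 - 9.283000/19.870000 = 2.232813
Iteration 2:
  f(2.232813) = 1.665964
  f'(2.232813) = 12.956366
  x_2 = 2.232813 - 1.665964/12.956366 = 2.104231
Iteration 3:
  f(2.104231) = 0.108623
  f'(2.104231) = 11.283360
  x_3 = 2.104231 - 0.108623/11.283360 = 2.094604
Iteration 4:
  f(2.094604) = 0.000584
  f'(2.094604) = 11.162095
  x_4 = 2.094604 - 0.000584/11.162095 = 2.094551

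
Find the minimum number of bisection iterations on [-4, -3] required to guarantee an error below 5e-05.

We need (b-a)/2^n ≤ 5e-05
(-3 - (-4))/2^n ≤ 5e-05
1/2^n ≤ 5e-05
2^n ≥ 20000
n ≥ log₂(20000) = 14.29
n ≥ 15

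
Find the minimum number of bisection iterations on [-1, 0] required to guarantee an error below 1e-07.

We need (b-a)/2^n ≤ 1e-07
(0 - (-1))/2^n ≤ 1e-07
1/2^n ≤ 1e-07
2^n ≥ 10000000
n ≥ log₂(10000000) = 23.25
n ≥ 24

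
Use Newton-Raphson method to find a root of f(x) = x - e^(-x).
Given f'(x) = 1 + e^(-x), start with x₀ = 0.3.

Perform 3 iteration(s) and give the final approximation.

f(x) = x - e^(-x)
f'(x) = 1 + e^(-x)
x₀ = 0.3

Newton-Raphson formula: x_{n+1} = x_n - f(x_n)/f'(x_n)

Iteration 1:
  f(0.300000) = -0.440818
  f'(0.300000) = 1.740818
  x_1 = 0.300000 - (-0.440818)/1.740818 = 0.553225
Iteration 2:
  f(0.553225) = -0.021868
  f'(0.553225) = 1.575092
  x_2 = 0.553225 - (-0.021868)/1.575092 = 0.567108
Iteration 3:
  f(0.567108) = -0.000055
  f'(0.567108) = 1.567163
  x_3 = 0.567108 - (-0.000055)/1.567163 = 0.567143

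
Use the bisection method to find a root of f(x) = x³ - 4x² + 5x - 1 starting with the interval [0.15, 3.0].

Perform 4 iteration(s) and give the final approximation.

f(x) = x³ - 4x² + 5x - 1
Initial interval: [0.15, 3.0]

Iteration 1:
  c_1 = (0.150000 + 3.000000)/2 = 1.575000
  f(c_1) = f(1.575000) = 0.859484
  f(a) × f(c) < 0, new interval: [0.150000, 1.575000]
Iteration 2:
  c_2 = (0.150000 + 1.575000)/2 = 0.862500
  f(c_2) = f(0.862500) = 0.978494
  f(a) × f(c) < 0, new interval: [0.150000, 0.862500]
Iteration 3:
  c_3 = (0.150000 + 0.862500)/2 = 0.506250
  f(c_3) = f(0.506250) = 0.635840
  f(a) × f(c) < 0, new interval: [0.150000, 0.506250]
Iteration 4:
  c_4 = (0.150000 + 0.506250)/2 = 0.328125
  f(c_4) = f(0.328125) = 0.245289
  f(a) × f(c) < 0, new interval: [0.150000, 0.328125]

After 4 iteration(s), the approximation is c_4 = 0.328125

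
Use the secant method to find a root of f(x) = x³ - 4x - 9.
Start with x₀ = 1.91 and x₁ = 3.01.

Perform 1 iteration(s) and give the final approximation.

f(x) = x³ - 4x - 9
x₀ = 1.91, x₁ = 3.01

Secant formula: x_{n+1} = x_n - f(x_n)(x_n - x_{n-1})/(f(x_n) - f(x_{n-1}))

Iteration 1:
  f(1.910000) = -9.672129
  f(3.010000) = 6.230901
  x_2 = 3.010000 - 6.230901×(3.010000 - 1.910000)/(6.230901 - (-9.672129))
       = 2.579014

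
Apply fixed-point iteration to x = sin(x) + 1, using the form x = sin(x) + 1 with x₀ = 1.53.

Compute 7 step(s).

Equation: x = sin(x) + 1
Fixed-point form: x = sin(x) + 1
x₀ = 1.53

x_1 = g(1.530000) = 1.999168
x_2 = g(1.999168) = 1.909643
x_3 = g(1.909643) = 1.943139
x_4 = g(1.943139) = 1.931478
x_5 = g(1.931478) = 1.935657
x_6 = g(1.935657) = 1.934174
x_7 = g(1.934174) = 1.934702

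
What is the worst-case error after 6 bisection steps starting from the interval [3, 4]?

Bisection error bound: |error| ≤ (b-a)/2^n
|error| ≤ (4 - 3)/2^6 = 1/2^6
|error| ≤ 0.0156250000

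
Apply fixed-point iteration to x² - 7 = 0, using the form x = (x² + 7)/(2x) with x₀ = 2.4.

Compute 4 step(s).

Equation: x² - 7 = 0
Fixed-point form: x = (x² + 7)/(2x)
x₀ = 2.4

x_1 = g(2.400000) = 2.658333
x_2 = g(2.658333) = 2.645781
x_3 = g(2.645781) = 2.645751
x_4 = g(2.645751) = 2.645751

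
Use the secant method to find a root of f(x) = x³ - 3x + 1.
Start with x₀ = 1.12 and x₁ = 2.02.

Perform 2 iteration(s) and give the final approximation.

f(x) = x³ - 3x + 1
x₀ = 1.12, x₁ = 2.02

Secant formula: x_{n+1} = x_n - f(x_n)(x_n - x_{n-1})/(f(x_n) - f(x_{n-1}))

Iteration 1:
  f(1.120000) = -0.955072
  f(2.020000) = 3.182408
  x_2 = 2.020000 - 3.182408×(2.020000 - 1.120000)/(3.182408 - (-0.955072))
       = 1.327751
Iteration 2:
  f(2.020000) = 3.182408
  f(1.327751) = -0.642531
  x_3 = 1.327751 - (-0.642531)×(1.327751 - 2.020000)/(-0.642531 - 3.182408)
       = 1.444038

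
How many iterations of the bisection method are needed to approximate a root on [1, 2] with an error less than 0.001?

We need (b-a)/2^n ≤ 0.001
(2 - 1)/2^n ≤ 0.001
1/2^n ≤ 0.001
2^n ≥ 1000
n ≥ log₂(1000) = 9.97
n ≥ 10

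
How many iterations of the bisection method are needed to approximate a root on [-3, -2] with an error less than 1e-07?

We need (b-a)/2^n ≤ 1e-07
(-2 - (-3))/2^n ≤ 1e-07
1/2^n ≤ 1e-07
2^n ≥ 10000000
n ≥ log₂(10000000) = 23.25
n ≥ 24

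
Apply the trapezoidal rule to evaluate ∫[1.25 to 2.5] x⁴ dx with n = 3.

f(x) = x⁴
a = 1.25, b = 2.5, n = 3
h = (b - a)/n = 0.416667

Trapezoidal rule: (h/2)[f(x₀) + 2f(x₁) + 2f(x₂) + ... + f(xₙ)]

x_0 = 1.2500, f(x_0) = 2.441406, coefficient = 1
x_1 = 1.6667, f(x_1) = 7.716049, coefficient = 2
x_2 = 2.0833, f(x_2) = 18.838011, coefficient = 2
x_3 = 2.5000, f(x_3) = 39.062500, coefficient = 1

I ≈ (0.416667/2) × 94.612027 = 19.710839
Exact value: 18.920898
Error: 0.789941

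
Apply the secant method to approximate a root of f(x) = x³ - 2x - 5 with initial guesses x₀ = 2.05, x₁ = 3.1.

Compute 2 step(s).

f(x) = x³ - 2x - 5
x₀ = 2.05, x₁ = 3.1

Secant formula: x_{n+1} = x_n - f(x_n)(x_n - x_{n-1})/(f(x_n) - f(x_{n-1}))

Iteration 1:
  f(2.050000) = -0.484875
  f(3.100000) = 18.591000
  x_2 = 3.100000 - 18.591000×(3.100000 - 2.050000)/(18.591000 - (-0.484875))
       = 2.076689
Iteration 2:
  f(3.100000) = 18.591000
  f(2.076689) = -0.197370
  x_3 = 2.076689 - (-0.197370)×(2.076689 - 3.100000)/(-0.197370 - 18.591000)
       = 2.087439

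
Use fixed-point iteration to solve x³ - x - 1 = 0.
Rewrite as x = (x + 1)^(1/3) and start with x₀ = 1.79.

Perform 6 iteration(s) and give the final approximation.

Equation: x³ - x - 1 = 0
Fixed-point form: x = (x + 1)^(1/3)
x₀ = 1.79

x_1 = g(1.790000) = 1.407780
x_2 = g(1.407780) = 1.340311
x_3 = g(1.340311) = 1.327673
x_4 = g(1.327673) = 1.325279
x_5 = g(1.325279) = 1.324825
x_6 = g(1.324825) = 1.324738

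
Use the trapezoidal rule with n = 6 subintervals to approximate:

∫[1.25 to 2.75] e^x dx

f(x) = e^x
a = 1.25, b = 2.75, n = 6
h = (b - a)/n = 0.250000

Trapezoidal rule: (h/2)[f(x₀) + 2f(x₁) + 2f(x₂) + ... + f(xₙ)]

x_0 = 1.2500, f(x_0) = 3.490343, coefficient = 1
x_1 = 1.5000, f(x_1) = 4.481689, coefficient = 2
x_2 = 1.7500, f(x_2) = 5.754603, coefficient = 2
x_3 = 2.0000, f(x_3) = 7.389056, coefficient = 2
x_4 = 2.2500, f(x_4) = 9.487736, coefficient = 2
x_5 = 2.5000, f(x_5) = 12.182494, coefficient = 2
x_6 = 2.7500, f(x_6) = 15.642632, coefficient = 1

I ≈ (0.250000/2) × 97.724130 = 12.215516
Exact value: 12.152289
Error: 0.063227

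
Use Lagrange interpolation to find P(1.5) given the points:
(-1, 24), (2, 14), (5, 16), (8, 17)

Lagrange interpolation formula:
P(x) = Σ yᵢ × Lᵢ(x)
where Lᵢ(x) = Π_{j≠i} (x - xⱼ)/(xᵢ - xⱼ)

L_0(1.5) = (1.5 - 2)/(-1 - 2) × (1.5 - 5)/(-1 - 5) × (1.5 - 8)/(-1 - 8) = 0.070216
L_1(1.5) = (1.5 - (-1))/(2 - (-1)) × (1.5 - 5)/(2 - 5) × (1.5 - 8)/(2 - 8) = 1.053241
L_2(1.5) = (1.5 - (-1))/(5 - (-1)) × (1.5 - 2)/(5 - 2) × (1.5 - 8)/(5 - 8) = -0.150463
L_3(1.5) = (1.5 - (-1))/(8 - (-1)) × (1.5 - 2)/(8 - 2) × (1.5 - 5)/(8 - 5) = 0.027006

P(1.5) = 24×L_0(1.5) + 14×L_1(1.5) + 16×L_2(1.5) + 17×L_3(1.5)
P(1.5) = 14.482253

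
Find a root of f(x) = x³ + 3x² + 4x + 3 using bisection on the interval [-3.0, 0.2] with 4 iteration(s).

f(x) = x³ + 3x² + 4x + 3
Initial interval: [-3.0, 0.2]

Iteration 1:
  c_1 = (-3.000000 + 0.200000)/2 = -1.400000
  f(c_1) = f(-1.400000) = 0.536000
  f(a) × f(c) < 0, new interval: [-3.000000, -1.400000]
Iteration 2:
  c_2 = (-3.000000 + (-1.400000))/2 = -2.200000
  f(c_2) = f(-2.200000) = -1.928000
  f(a) × f(c) ≥ 0, new interval: [-2.200000, -1.400000]
Iteration 3:
  c_3 = (-2.200000 + (-1.400000))/2 = -1.800000
  f(c_3) = f(-1.800000) = -0.312000
  f(a) × f(c) ≥ 0, new interval: [-1.800000, -1.400000]
Iteration 4:
  c_4 = (-1.800000 + (-1.400000))/2 = -1.600000
  f(c_4) = f(-1.600000) = 0.184000
  f(a) × f(c) < 0, new interval: [-1.800000, -1.600000]

After 4 iteration(s), the approximation is c_4 = -1.600000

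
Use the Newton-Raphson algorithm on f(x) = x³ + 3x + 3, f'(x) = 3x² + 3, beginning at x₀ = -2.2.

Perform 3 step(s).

f(x) = x³ + 3x + 3
f'(x) = 3x² + 3
x₀ = -2.2

Newton-Raphson formula: x_{n+1} = x_n - f(x_n)/f'(x_n)

Iteration 1:
  f(-2.200000) = -14.248000
  f'(-2.200000) = 17.520000
  x_1 = -2.200000 - (-14.248000)/17.520000 = -1.386758
Iteration 2:
  f(-1.386758) = -3.827145
  f'(-1.386758) = 8.769293
  x_2 = -1.386758 - (-3.827145)/8.769293 = -0.950332
Iteration 3:
  f(-0.950332) = -0.709272
  f'(-0.950332) = 5.709394
  x_3 = -0.950332 - (-0.709272)/5.709394 = -0.826103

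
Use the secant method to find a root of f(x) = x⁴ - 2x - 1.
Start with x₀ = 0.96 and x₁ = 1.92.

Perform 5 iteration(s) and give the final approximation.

f(x) = x⁴ - 2x - 1
x₀ = 0.96, x₁ = 1.92

Secant formula: x_{n+1} = x_n - f(x_n)(x_n - x_{n-1})/(f(x_n) - f(x_{n-1}))

Iteration 1:
  f(0.960000) = -2.070653
  f(1.920000) = 8.749545
  x_2 = 1.920000 - 8.749545×(1.920000 - 0.960000)/(8.749545 - (-2.070653))
       = 1.143714
Iteration 2:
  f(1.920000) = 8.749545
  f(1.143714) = -1.576348
  x_3 = 1.143714 - (-1.576348)×(1.143714 - 1.920000)/(-1.576348 - 8.749545)
       = 1.262222
Iteration 3:
  f(1.143714) = -1.576348
  f(1.262222) = -0.986144
  x_4 = 1.262222 - (-0.986144)×(1.262222 - 1.143714)/(-0.986144 - (-1.576348))
       = 1.460230
Iteration 4:
  f(1.262222) = -0.986144
  f(1.460230) = 0.626126
  x_5 = 1.460230 - 0.626126×(1.460230 - 1.262222)/(0.626126 - (-0.986144))
       = 1.383334
Iteration 5:
  f(1.460230) = 0.626126
  f(1.383334) = -0.104756
  x_6 = 1.383334 - (-0.104756)×(1.383334 - 1.460230)/(-0.104756 - 0.626126)
       = 1.394355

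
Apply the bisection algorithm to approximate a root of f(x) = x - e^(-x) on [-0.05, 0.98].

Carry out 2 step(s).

f(x) = x - e^(-x)
Initial interval: [-0.05, 0.98]

Iteration 1:
  c_1 = (-0.050000 + 0.980000)/2 = 0.465000
  f(c_1) = f(0.465000) = -0.163135
  f(a) × f(c) ≥ 0, new interval: [0.465000, 0.980000]
Iteration 2:
  c_2 = (0.465000 + 0.980000)/2 = 0.722500
  f(c_2) = f(0.722500) = 0.236963
  f(a) × f(c) < 0, new interval: [0.465000, 0.722500]

After 2 iteration(s), the approximation is c_2 = 0.722500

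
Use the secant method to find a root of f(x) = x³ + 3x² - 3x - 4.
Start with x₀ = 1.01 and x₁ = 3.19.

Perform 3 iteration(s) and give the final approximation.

f(x) = x³ + 3x² - 3x - 4
x₀ = 1.01, x₁ = 3.19

Secant formula: x_{n+1} = x_n - f(x_n)(x_n - x_{n-1})/(f(x_n) - f(x_{n-1}))

Iteration 1:
  f(1.010000) = -2.939399
  f(3.190000) = 49.420059
  x_2 = 3.190000 - 49.420059×(3.190000 - 1.010000)/(49.420059 - (-2.939399))
       = 1.132383
Iteration 2:
  f(3.190000) = 49.420059
  f(1.132383) = -2.098233
  x_3 = 1.132383 - (-2.098233)×(1.132383 - 3.190000)/(-2.098233 - 49.420059)
       = 1.216185
Iteration 3:
  f(1.132383) = -2.098233
  f(1.216185) = -1.412369
  x_4 = 1.216185 - (-1.412369)×(1.216185 - 1.132383)/(-1.412369 - (-2.098233))
       = 1.388756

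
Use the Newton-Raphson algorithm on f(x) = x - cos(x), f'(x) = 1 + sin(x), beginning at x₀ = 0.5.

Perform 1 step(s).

f(x) = x - cos(x)
f'(x) = 1 + sin(x)
x₀ = 0.5

Newton-Raphson formula: x_{n+1} = x_n - f(x_n)/f'(x_n)

Iteration 1:
  f(0.500000) = -0.377583
  f'(0.500000) = 1.479426
  x_1 = 0.500000 - (-0.377583)/1.479426 = 0.755222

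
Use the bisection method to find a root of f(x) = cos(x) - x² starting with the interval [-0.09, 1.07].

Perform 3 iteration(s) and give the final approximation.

f(x) = cos(x) - x²
Initial interval: [-0.09, 1.07]

Iteration 1:
  c_1 = (-0.090000 + 1.070000)/2 = 0.490000
  f(c_1) = f(0.490000) = 0.642233
  f(a) × f(c) ≥ 0, new interval: [0.490000, 1.070000]
Iteration 2:
  c_2 = (0.490000 + 1.070000)/2 = 0.780000
  f(c_2) = f(0.780000) = 0.102514
  f(a) × f(c) ≥ 0, new interval: [0.780000, 1.070000]
Iteration 3:
  c_3 = (0.780000 + 1.070000)/2 = 0.925000
  f(c_3) = f(0.925000) = -0.253790
  f(a) × f(c) < 0, new interval: [0.780000, 0.925000]

After 3 iteration(s), the approximation is c_3 = 0.925000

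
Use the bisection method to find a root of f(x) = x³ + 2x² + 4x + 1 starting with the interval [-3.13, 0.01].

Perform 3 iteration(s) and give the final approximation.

f(x) = x³ + 2x² + 4x + 1
Initial interval: [-3.13, 0.01]

Iteration 1:
  c_1 = (-3.130000 + 0.010000)/2 = -1.560000
  f(c_1) = f(-1.560000) = -4.169216
  f(a) × f(c) ≥ 0, new interval: [-1.560000, 0.010000]
Iteration 2:
  c_2 = (-1.560000 + 0.010000)/2 = -0.775000
  f(c_2) = f(-0.775000) = -1.364234
  f(a) × f(c) ≥ 0, new interval: [-0.775000, 0.010000]
Iteration 3:
  c_3 = (-0.775000 + 0.010000)/2 = -0.382500
  f(c_3) = f(-0.382500) = -0.293350
  f(a) × f(c) ≥ 0, new interval: [-0.382500, 0.010000]

After 3 iteration(s), the approximation is c_3 = -0.382500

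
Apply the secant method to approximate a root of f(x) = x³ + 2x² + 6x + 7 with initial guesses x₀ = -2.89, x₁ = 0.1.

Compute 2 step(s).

f(x) = x³ + 2x² + 6x + 7
x₀ = -2.89, x₁ = 0.1

Secant formula: x_{n+1} = x_n - f(x_n)(x_n - x_{n-1})/(f(x_n) - f(x_{n-1}))

Iteration 1:
  f(-2.890000) = -17.773369
  f(0.100000) = 7.621000
  x_2 = 0.100000 - 7.621000×(0.100000 - (-2.890000))/(7.621000 - (-17.773369))
       = -0.797317
Iteration 2:
  f(0.100000) = 7.621000
  f(-0.797317) = 2.980663
  x_3 = -0.797317 - 2.980663×(-0.797317 - 0.100000)/(2.980663 - 7.621000)
       = -1.373697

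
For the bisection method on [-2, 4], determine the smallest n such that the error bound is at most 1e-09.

We need (b-a)/2^n ≤ 1e-09
(4 - (-2))/2^n ≤ 1e-09
6/2^n ≤ 1e-09
2^n ≥ 6000000000
n ≥ log₂(6000000000) = 32.48
n ≥ 33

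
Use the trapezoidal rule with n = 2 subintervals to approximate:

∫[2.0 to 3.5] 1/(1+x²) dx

f(x) = 1/(1+x²)
a = 2.0, b = 3.5, n = 2
h = (b - a)/n = 0.750000

Trapezoidal rule: (h/2)[f(x₀) + 2f(x₁) + 2f(x₂) + ... + f(xₙ)]

x_0 = 2.0000, f(x_0) = 0.200000, coefficient = 1
x_1 = 2.7500, f(x_1) = 0.116788, coefficient = 2
x_2 = 3.5000, f(x_2) = 0.075472, coefficient = 1

I ≈ (0.750000/2) × 0.509048 = 0.190893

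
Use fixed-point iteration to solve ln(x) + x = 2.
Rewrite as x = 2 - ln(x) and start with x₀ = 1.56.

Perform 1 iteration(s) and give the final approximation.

Equation: ln(x) + x = 2
Fixed-point form: x = 2 - ln(x)
x₀ = 1.56

x_1 = g(1.560000) = 1.555314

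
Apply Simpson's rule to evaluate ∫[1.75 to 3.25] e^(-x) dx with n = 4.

f(x) = e^(-x)
a = 1.75, b = 3.25, n = 4
h = (b - a)/n = 0.375000

Simpson's rule: (h/3)[f(x₀) + 4f(x₁) + 2f(x₂) + ... + f(xₙ)]

x_0 = 1.7500, f(x_0) = 0.173774, coefficient = 1
x_1 = 2.1250, f(x_1) = 0.119433, coefficient = 4
x_2 = 2.5000, f(x_2) = 0.082085, coefficient = 2
x_3 = 2.8750, f(x_3) = 0.056416, coefficient = 4
x_4 = 3.2500, f(x_4) = 0.038774, coefficient = 1

I ≈ (0.375000/3) × 1.080115 = 0.135014
Exact value: 0.135000
Error: 0.000015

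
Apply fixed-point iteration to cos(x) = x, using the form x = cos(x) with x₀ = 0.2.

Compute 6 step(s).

Equation: cos(x) = x
Fixed-point form: x = cos(x)
x₀ = 0.2

x_1 = g(0.200000) = 0.980067
x_2 = g(0.980067) = 0.556967
x_3 = g(0.556967) = 0.848862
x_4 = g(0.848862) = 0.660838
x_5 = g(0.660838) = 0.789478
x_6 = g(0.789478) = 0.704216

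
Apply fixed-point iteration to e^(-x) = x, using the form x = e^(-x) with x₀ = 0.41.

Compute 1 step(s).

Equation: e^(-x) = x
Fixed-point form: x = e^(-x)
x₀ = 0.41

x_1 = g(0.410000) = 0.663650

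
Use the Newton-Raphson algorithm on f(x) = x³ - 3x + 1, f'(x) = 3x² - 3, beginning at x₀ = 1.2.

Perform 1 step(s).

f(x) = x³ - 3x + 1
f'(x) = 3x² - 3
x₀ = 1.2

Newton-Raphson formula: x_{n+1} = x_n - f(x_n)/f'(x_n)

Iteration 1:
  f(1.200000) = -0.872000
  f'(1.200000) = 1.320000
  x_1 = 1.200000 - (-0.872000)/1.320000 = 1.860606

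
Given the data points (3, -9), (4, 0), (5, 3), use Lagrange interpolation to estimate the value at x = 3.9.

Lagrange interpolation formula:
P(x) = Σ yᵢ × Lᵢ(x)
where Lᵢ(x) = Π_{j≠i} (x - xⱼ)/(xᵢ - xⱼ)

L_0(3.9) = (3.9 - 4)/(3 - 4) × (3.9 - 5)/(3 - 5) = 0.055000
L_1(3.9) = (3.9 - 3)/(4 - 3) × (3.9 - 5)/(4 - 5) = 0.990000
L_2(3.9) = (3.9 - 3)/(5 - 3) × (3.9 - 4)/(5 - 4) = -0.045000

P(3.9) = (-9)×L_0(3.9) + 0×L_1(3.9) + 3×L_2(3.9)
P(3.9) = -0.630000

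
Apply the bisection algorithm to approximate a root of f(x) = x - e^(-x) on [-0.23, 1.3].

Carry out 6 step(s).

f(x) = x - e^(-x)
Initial interval: [-0.23, 1.3]

Iteration 1:
  c_1 = (-0.230000 + 1.300000)/2 = 0.535000
  f(c_1) = f(0.535000) = -0.050669
  f(a) × f(c) ≥ 0, new interval: [0.535000, 1.300000]
Iteration 2:
  c_2 = (0.535000 + 1.300000)/2 = 0.917500
  f(c_2) = f(0.917500) = 0.517983
  f(a) × f(c) < 0, new interval: [0.535000, 0.917500]
Iteration 3:
  c_3 = (0.535000 + 0.917500)/2 = 0.726250
  f(c_3) = f(0.726250) = 0.242530
  f(a) × f(c) < 0, new interval: [0.535000, 0.726250]
Iteration 4:
  c_4 = (0.535000 + 0.726250)/2 = 0.630625
  f(c_4) = f(0.630625) = 0.098366
  f(a) × f(c) < 0, new interval: [0.535000, 0.630625]
Iteration 5:
  c_5 = (0.535000 + 0.630625)/2 = 0.582812
  f(c_5) = f(0.582812) = 0.024487
  f(a) × f(c) < 0, new interval: [0.535000, 0.582812]
Iteration 6:
  c_6 = (0.535000 + 0.582812)/2 = 0.558906
  f(c_6) = f(0.558906) = -0.012928
  f(a) × f(c) ≥ 0, new interval: [0.558906, 0.582812]

After 6 iteration(s), the approximation is c_6 = 0.558906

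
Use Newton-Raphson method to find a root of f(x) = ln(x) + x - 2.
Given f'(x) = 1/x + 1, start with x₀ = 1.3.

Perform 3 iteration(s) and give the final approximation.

f(x) = ln(x) + x - 2
f'(x) = 1/x + 1
x₀ = 1.3

Newton-Raphson formula: x_{n+1} = x_n - f(x_n)/f'(x_n)

Iteration 1:
  f(1.300000) = -0.437636
  f'(1.300000) = 1.769231
  x_1 = 1.300000 - (-0.437636)/1.769231 = 1.547359
Iteration 2:
  f(1.547359) = -0.016091
  f'(1.547359) = 1.646262
  x_2 = 1.547359 - (-0.016091)/1.646262 = 1.557134
Iteration 3:
  f(1.557134) = -0.000020
  f'(1.557134) = 1.642206
  x_3 = 1.557134 - (-0.000020)/1.642206 = 1.557146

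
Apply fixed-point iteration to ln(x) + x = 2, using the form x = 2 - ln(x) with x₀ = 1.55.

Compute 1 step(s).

Equation: ln(x) + x = 2
Fixed-point form: x = 2 - ln(x)
x₀ = 1.55

x_1 = g(1.550000) = 1.561745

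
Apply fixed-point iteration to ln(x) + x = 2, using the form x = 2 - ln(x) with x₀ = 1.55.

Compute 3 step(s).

Equation: ln(x) + x = 2
Fixed-point form: x = 2 - ln(x)
x₀ = 1.55

x_1 = g(1.550000) = 1.561745
x_2 = g(1.561745) = 1.554196
x_3 = g(1.554196) = 1.559042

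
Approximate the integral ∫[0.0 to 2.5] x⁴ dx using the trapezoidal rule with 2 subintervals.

f(x) = x⁴
a = 0.0, b = 2.5, n = 2
h = (b - a)/n = 1.250000

Trapezoidal rule: (h/2)[f(x₀) + 2f(x₁) + 2f(x₂) + ... + f(xₙ)]

x_0 = 0.0000, f(x_0) = 0.000000, coefficient = 1
x_1 = 1.2500, f(x_1) = 2.441406, coefficient = 2
x_2 = 2.5000, f(x_2) = 39.062500, coefficient = 1

I ≈ (1.250000/2) × 43.945312 = 27.465820
Exact value: 19.531250
Error: 7.934570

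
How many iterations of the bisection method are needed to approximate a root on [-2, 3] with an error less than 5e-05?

We need (b-a)/2^n ≤ 5e-05
(3 - (-2))/2^n ≤ 5e-05
5/2^n ≤ 5e-05
2^n ≥ 100000
n ≥ log₂(100000) = 16.61
n ≥ 17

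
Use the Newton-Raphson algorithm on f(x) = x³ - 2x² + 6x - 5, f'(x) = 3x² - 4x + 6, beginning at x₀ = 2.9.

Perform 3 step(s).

f(x) = x³ - 2x² + 6x - 5
f'(x) = 3x² - 4x + 6
x₀ = 2.9

Newton-Raphson formula: x_{n+1} = x_n - f(x_n)/f'(x_n)

Iteration 1:
  f(2.900000) = 19.969000
  f'(2.900000) = 19.630000
  x_1 = 2.900000 - 19.969000/19.630000 = 1.882731
Iteration 2:
  f(1.882731) = 5.880701
  f'(1.882731) = 9.103101
  x_2 = 1.882731 - 5.880701/9.103101 = 1.236720
Iteration 3:
  f(1.236720) = 1.252900
  f'(1.236720) = 5.641548
  x_3 = 1.236720 - 1.252900/5.641548 = 1.014635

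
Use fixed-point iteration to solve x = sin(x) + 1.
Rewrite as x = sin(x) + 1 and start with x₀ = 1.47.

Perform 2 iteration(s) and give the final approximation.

Equation: x = sin(x) + 1
Fixed-point form: x = sin(x) + 1
x₀ = 1.47

x_1 = g(1.470000) = 1.994924
x_2 = g(1.994924) = 1.911398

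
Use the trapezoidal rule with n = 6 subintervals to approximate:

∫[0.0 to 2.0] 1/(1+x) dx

f(x) = 1/(1+x)
a = 0.0, b = 2.0, n = 6
h = (b - a)/n = 0.333333

Trapezoidal rule: (h/2)[f(x₀) + 2f(x₁) + 2f(x₂) + ... + f(xₙ)]

x_0 = 0.0000, f(x_0) = 1.000000, coefficient = 1
x_1 = 0.3333, f(x_1) = 0.750000, coefficient = 2
x_2 = 0.6667, f(x_2) = 0.600000, coefficient = 2
x_3 = 1.0000, f(x_3) = 0.500000, coefficient = 2
x_4 = 1.3333, f(x_4) = 0.428571, coefficient = 2
x_5 = 1.6667, f(x_5) = 0.375000, coefficient = 2
x_6 = 2.0000, f(x_6) = 0.333333, coefficient = 1

I ≈ (0.333333/2) × 6.640476 = 1.106746
Exact value: 1.098612
Error: 0.008134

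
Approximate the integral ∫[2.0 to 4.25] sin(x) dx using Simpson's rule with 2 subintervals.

f(x) = sin(x)
a = 2.0, b = 4.25, n = 2
h = (b - a)/n = 1.125000

Simpson's rule: (h/3)[f(x₀) + 4f(x₁) + 2f(x₂) + ... + f(xₙ)]

x_0 = 2.0000, f(x_0) = 0.909297, coefficient = 1
x_1 = 3.1250, f(x_1) = 0.016592, coefficient = 4
x_2 = 4.2500, f(x_2) = -0.894989, coefficient = 1

I ≈ (1.125000/3) × 0.080676 = 0.030253
Exact value: 0.029941
Error: 0.000313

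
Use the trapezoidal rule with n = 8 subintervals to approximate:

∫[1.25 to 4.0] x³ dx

f(x) = x³
a = 1.25, b = 4.0, n = 8
h = (b - a)/n = 0.343750

Trapezoidal rule: (h/2)[f(x₀) + 2f(x₁) + 2f(x₂) + ... + f(xₙ)]

x_0 = 1.2500, f(x_0) = 1.953125, coefficient = 1
x_1 = 1.5938, f(x_1) = 4.048187, coefficient = 2
x_2 = 1.9375, f(x_2) = 7.273193, coefficient = 2
x_3 = 2.2812, f(x_3) = 11.871857, coefficient = 2
x_4 = 2.6250, f(x_4) = 18.087891, coefficient = 2
x_5 = 2.9688, f(x_5) = 26.165009, coefficient = 2
x_6 = 3.3125, f(x_6) = 36.346924, coefficient = 2
x_7 = 3.6562, f(x_7) = 48.877350, coefficient = 2
x_8 = 4.0000, f(x_8) = 64.000000, coefficient = 1

I ≈ (0.343750/2) × 371.293945 = 63.816147
Exact value: 63.389648
Error: 0.426498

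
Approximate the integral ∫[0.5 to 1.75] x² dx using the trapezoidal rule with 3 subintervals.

f(x) = x²
a = 0.5, b = 1.75, n = 3
h = (b - a)/n = 0.416667

Trapezoidal rule: (h/2)[f(x₀) + 2f(x₁) + 2f(x₂) + ... + f(xₙ)]

x_0 = 0.5000, f(x_0) = 0.250000, coefficient = 1
x_1 = 0.9167, f(x_1) = 0.840278, coefficient = 2
x_2 = 1.3333, f(x_2) = 1.777778, coefficient = 2
x_3 = 1.7500, f(x_3) = 3.062500, coefficient = 1

I ≈ (0.416667/2) × 8.548611 = 1.780961
Exact value: 1.744792
Error: 0.036169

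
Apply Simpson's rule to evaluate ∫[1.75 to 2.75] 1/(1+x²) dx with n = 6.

f(x) = 1/(1+x²)
a = 1.75, b = 2.75, n = 6
h = (b - a)/n = 0.166667

Simpson's rule: (h/3)[f(x₀) + 4f(x₁) + 2f(x₂) + ... + f(xₙ)]

x_0 = 1.7500, f(x_0) = 0.246154, coefficient = 1
x_1 = 1.9167, f(x_1) = 0.213967, coefficient = 4
x_2 = 2.0833, f(x_2) = 0.187256, coefficient = 2
x_3 = 2.2500, f(x_3) = 0.164948, coefficient = 4
x_4 = 2.4167, f(x_4) = 0.146193, coefficient = 2
x_5 = 2.5833, f(x_5) = 0.130317, coefficient = 4
x_6 = 2.7500, f(x_6) = 0.116788, coefficient = 1

I ≈ (0.166667/3) × 3.066770 = 0.170376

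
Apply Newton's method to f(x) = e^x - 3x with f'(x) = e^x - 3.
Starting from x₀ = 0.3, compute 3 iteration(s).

f(x) = e^x - 3x
f'(x) = e^x - 3
x₀ = 0.3

Newton-Raphson formula: x_{n+1} = x_n - f(x_n)/f'(x_n)

Iteration 1:
  f(0.300000) = 0.449859
  f'(0.300000) = -1.650141
  x_1 = 0.300000 - 0.449859/(-1.650141) = 0.572618
Iteration 2:
  f(0.572618) = 0.055048
  f'(0.572618) = -1.227097
  x_2 = 0.572618 - 0.055048/(-1.227097) = 0.617479
Iteration 3:
  f(0.617479) = 0.001811
  f'(0.617479) = -1.145753
  x_3 = 0.617479 - 0.001811/(-1.145753) = 0.619059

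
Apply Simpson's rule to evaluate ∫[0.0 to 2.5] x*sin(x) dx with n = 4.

f(x) = x*sin(x)
a = 0.0, b = 2.5, n = 4
h = (b - a)/n = 0.625000

Simpson's rule: (h/3)[f(x₀) + 4f(x₁) + 2f(x₂) + ... + f(xₙ)]

x_0 = 0.0000, f(x_0) = 0.000000, coefficient = 1
x_1 = 0.6250, f(x_1) = 0.365686, coefficient = 4
x_2 = 1.2500, f(x_2) = 1.186231, coefficient = 2
x_3 = 1.8750, f(x_3) = 1.788911, coefficient = 4
x_4 = 2.5000, f(x_4) = 1.496180, coefficient = 1

I ≈ (0.625000/3) × 12.487028 = 2.601464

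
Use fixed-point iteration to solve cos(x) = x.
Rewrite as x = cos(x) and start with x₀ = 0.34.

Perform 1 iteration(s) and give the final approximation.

Equation: cos(x) = x
Fixed-point form: x = cos(x)
x₀ = 0.34

x_1 = g(0.340000) = 0.942755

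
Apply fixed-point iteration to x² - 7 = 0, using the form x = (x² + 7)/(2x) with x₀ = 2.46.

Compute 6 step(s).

Equation: x² - 7 = 0
Fixed-point form: x = (x² + 7)/(2x)
x₀ = 2.46

x_1 = g(2.460000) = 2.652764
x_2 = g(2.652764) = 2.645761
x_3 = g(2.645761) = 2.645751
x_4 = g(2.645751) = 2.645751
x_5 = g(2.645751) = 2.645751
x_6 = g(2.645751) = 2.645751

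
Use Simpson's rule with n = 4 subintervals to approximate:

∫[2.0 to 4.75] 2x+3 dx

f(x) = 2x+3
a = 2.0, b = 4.75, n = 4
h = (b - a)/n = 0.687500

Simpson's rule: (h/3)[f(x₀) + 4f(x₁) + 2f(x₂) + ... + f(xₙ)]

x_0 = 2.0000, f(x_0) = 7.000000, coefficient = 1
x_1 = 2.6875, f(x_1) = 8.375000, coefficient = 4
x_2 = 3.3750, f(x_2) = 9.750000, coefficient = 2
x_3 = 4.0625, f(x_3) = 11.125000, coefficient = 4
x_4 = 4.7500, f(x_4) = 12.500000, coefficient = 1

I ≈ (0.687500/3) × 117.000000 = 26.812500
Exact value: 26.812500
Error: 0.000000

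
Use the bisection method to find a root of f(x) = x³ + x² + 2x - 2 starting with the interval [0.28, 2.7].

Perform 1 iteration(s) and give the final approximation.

f(x) = x³ + x² + 2x - 2
Initial interval: [0.28, 2.7]

Iteration 1:
  c_1 = (0.280000 + 2.700000)/2 = 1.490000
  f(c_1) = f(1.490000) = 6.508049
  f(a) × f(c) < 0, new interval: [0.280000, 1.490000]

After 1 iteration(s), the approximation is c_1 = 1.490000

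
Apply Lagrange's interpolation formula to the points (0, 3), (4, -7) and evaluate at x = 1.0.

Lagrange interpolation formula:
P(x) = Σ yᵢ × Lᵢ(x)
where Lᵢ(x) = Π_{j≠i} (x - xⱼ)/(xᵢ - xⱼ)

L_0(1.0) = (1.0 - 4)/(0 - 4) = 0.750000
L_1(1.0) = (1.0 - 0)/(4 - 0) = 0.250000

P(1.0) = 3×L_0(1.0) + (-7)×L_1(1.0)
P(1.0) = 0.500000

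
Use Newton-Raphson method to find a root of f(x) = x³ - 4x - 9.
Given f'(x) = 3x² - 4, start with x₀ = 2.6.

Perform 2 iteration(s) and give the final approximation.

f(x) = x³ - 4x - 9
f'(x) = 3x² - 4
x₀ = 2.6

Newton-Raphson formula: x_{n+1} = x_n - f(x_n)/f'(x_n)

Iteration 1:
  f(2.600000) = -1.824000
  f'(2.600000) = 16.280000
  x_1 = 2.600000 - (-1.824000)/16.280000 = 2.712039
Iteration 2:
  f(2.712039) = 0.099318
  f'(2.712039) = 18.065472
  x_2 = 2.712039 - 0.099318/18.065472 = 2.706542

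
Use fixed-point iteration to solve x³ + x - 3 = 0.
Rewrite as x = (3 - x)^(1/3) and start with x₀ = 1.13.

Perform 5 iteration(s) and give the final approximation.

Equation: x³ + x - 3 = 0
Fixed-point form: x = (3 - x)^(1/3)
x₀ = 1.13

x_1 = g(1.130000) = 1.232009
x_2 = g(1.232009) = 1.209187
x_3 = g(1.209187) = 1.214367
x_4 = g(1.214367) = 1.213195
x_5 = g(1.213195) = 1.213461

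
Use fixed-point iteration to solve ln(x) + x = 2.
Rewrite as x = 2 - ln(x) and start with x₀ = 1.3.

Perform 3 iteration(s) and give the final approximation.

Equation: ln(x) + x = 2
Fixed-point form: x = 2 - ln(x)
x₀ = 1.3

x_1 = g(1.300000) = 1.737636
x_2 = g(1.737636) = 1.447475
x_3 = g(1.447475) = 1.630180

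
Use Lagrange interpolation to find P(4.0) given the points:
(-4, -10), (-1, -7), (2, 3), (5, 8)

Lagrange interpolation formula:
P(x) = Σ yᵢ × Lᵢ(x)
where Lᵢ(x) = Π_{j≠i} (x - xⱼ)/(xᵢ - xⱼ)

L_0(4.0) = (4.0 - (-1))/(-4 - (-1)) × (4.0 - 2)/(-4 - 2) × (4.0 - 5)/(-4 - 5) = 0.061728
L_1(4.0) = (4.0 - (-4))/(-1 - (-4)) × (4.0 - 2)/(-1 - 2) × (4.0 - 5)/(-1 - 5) = -0.296296
L_2(4.0) = (4.0 - (-4))/(2 - (-4)) × (4.0 - (-1))/(2 - (-1)) × (4.0 - 5)/(2 - 5) = 0.740741
L_3(4.0) = (4.0 - (-4))/(5 - (-4)) × (4.0 - (-1))/(5 - (-1)) × (4.0 - 2)/(5 - 2) = 0.493827

P(4.0) = (-10)×L_0(4.0) + (-7)×L_1(4.0) + 3×L_2(4.0) + 8×L_3(4.0)
P(4.0) = 7.629630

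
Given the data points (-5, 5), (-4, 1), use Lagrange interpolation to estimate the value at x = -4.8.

Lagrange interpolation formula:
P(x) = Σ yᵢ × Lᵢ(x)
where Lᵢ(x) = Π_{j≠i} (x - xⱼ)/(xᵢ - xⱼ)

L_0(-4.8) = (-4.8 - (-4))/(-5 - (-4)) = 0.800000
L_1(-4.8) = (-4.8 - (-5))/(-4 - (-5)) = 0.200000

P(-4.8) = 5×L_0(-4.8) + 1×L_1(-4.8)
P(-4.8) = 4.200000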